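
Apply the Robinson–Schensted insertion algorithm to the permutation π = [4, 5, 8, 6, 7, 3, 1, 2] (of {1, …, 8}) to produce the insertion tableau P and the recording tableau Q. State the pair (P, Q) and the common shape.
P = [1, 2, 6, 7] / [3, 5] / [4] / [8];  Q = [1, 2, 3, 5] / [4, 8] / [6] / [7];  common shape = (4, 2, 1, 1)

Row-insert the values π_1, π_2, … into P one at a time, bumping the leftmost entry strictly greater than the inserted value down to the next row. The recording tableau Q records, in position (i, j), the step at which that cell was added to P.
  Insert 4 (step 1): P = [4];  Q = [1]
  Insert 5 (step 2): P = [4, 5];  Q = [1, 2]
  Insert 8 (step 3): P = [4, 5, 8];  Q = [1, 2, 3]
  Insert 6 (step 4): P = [4, 5, 6] / [8];  Q = [1, 2, 3] / [4]
  Insert 7 (step 5): P = [4, 5, 6, 7] / [8];  Q = [1, 2, 3, 5] / [4]
  Insert 3 (step 6): P = [3, 5, 6, 7] / [4] / [8];  Q = [1, 2, 3, 5] / [4] / [6]
  Insert 1 (step 7): P = [1, 5, 6, 7] / [3] / [4] / [8];  Q = [1, 2, 3, 5] / [4] / [6] / [7]
  Insert 2 (step 8): P = [1, 2, 6, 7] / [3, 5] / [4] / [8];  Q = [1, 2, 3, 5] / [4, 8] / [6] / [7]
Final shape: (4, 2, 1, 1).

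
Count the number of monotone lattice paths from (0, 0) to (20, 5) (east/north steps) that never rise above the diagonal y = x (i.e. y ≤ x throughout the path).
Number of paths = 40480

By the reflection principle (André's argument), the number of monotone paths to (20, 5) with n ≤ m that never go above y = x is C(25, 20) − C(25, 21) = 53130 − 12650 = 40480.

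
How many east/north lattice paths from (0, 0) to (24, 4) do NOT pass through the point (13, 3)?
Number of paths = 13755

Total paths from (0, 0) to (24, 4): C(28, 24) = 20475. Paths through (13, 3): (paths (0, 0) → (13, 3)) × (paths (13, 3) → (24, 4)) = C(16, 13) · C(12, 11) = 560 · 12 = 6720. Avoidance count = 20475 − 6720 = 13755.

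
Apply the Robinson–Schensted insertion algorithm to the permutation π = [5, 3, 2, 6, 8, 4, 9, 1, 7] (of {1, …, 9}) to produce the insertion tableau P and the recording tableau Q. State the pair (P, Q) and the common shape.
P = [1, 4, 7, 9] / [2, 6, 8] / [3] / [5];  Q = [1, 4, 5, 7] / [2, 6, 9] / [3] / [8];  common shape = (4, 3, 1, 1)

Row-insert the values π_1, π_2, … into P one at a time, bumping the leftmost entry strictly greater than the inserted value down to the next row. The recording tableau Q records, in position (i, j), the step at which that cell was added to P.
  Insert 5 (step 1): P = [5];  Q = [1]
  Insert 3 (step 2): P = [3] / [5];  Q = [1] / [2]
  Insert 2 (step 3): P = [2] / [3] / [5];  Q = [1] / [2] / [3]
  Insert 6 (step 4): P = [2, 6] / [3] / [5];  Q = [1, 4] / [2] / [3]
  Insert 8 (step 5): P = [2, 6, 8] / [3] / [5];  Q = [1, 4, 5] / [2] / [3]
  Insert 4 (step 6): P = [2, 4, 8] / [3, 6] / [5];  Q = [1, 4, 5] / [2, 6] / [3]
  Insert 9 (step 7): P = [2, 4, 8, 9] / [3, 6] / [5];  Q = [1, 4, 5, 7] / [2, 6] / [3]
  Insert 1 (step 8): P = [1, 4, 8, 9] / [2, 6] / [3] / [5];  Q = [1, 4, 5, 7] / [2, 6] / [3] / [8]
  Insert 7 (step 9): P = [1, 4, 7, 9] / [2, 6, 8] / [3] / [5];  Q = [1, 4, 5, 7] / [2, 6, 9] / [3] / [8]
Final shape: (4, 3, 1, 1).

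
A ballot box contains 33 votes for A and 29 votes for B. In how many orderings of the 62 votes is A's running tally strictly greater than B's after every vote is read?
Strict-lead orderings = 26444792798594380

Total orderings of the 62 votes with 33 for A: C(62, 33) = 409894288378212890. By the Bertrand ballot formula (Cycle Lemma / reflection principle), the number of orderings in which A is strictly ahead of B throughout is (p − q)/(p + q) · C(p + q, p) = (33 − 29)/(33 + 29) · 409894288378212890 = 26444792798594380.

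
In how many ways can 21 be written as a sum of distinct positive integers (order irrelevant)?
q(21) = 76

A partition into distinct parts is a strictly decreasing sequence summing to n. The recurrence d(n, m) = d(n, m−1) + d(n−m, m−1) (use part m at most once) with q(n) = d(n, n) gives q(21) = 76. (Euler's theorem: # distinct-part partitions = # odd-part partitions.)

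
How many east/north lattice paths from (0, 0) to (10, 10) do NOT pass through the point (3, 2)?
Number of paths = 120406

Total paths from (0, 0) to (10, 10): C(20, 10) = 184756. Paths through (3, 2): (paths (0, 0) → (3, 2)) × (paths (3, 2) → (10, 10)) = C(5, 3) · C(15, 7) = 10 · 6435 = 64350. Avoidance count = 184756 − 64350 = 120406.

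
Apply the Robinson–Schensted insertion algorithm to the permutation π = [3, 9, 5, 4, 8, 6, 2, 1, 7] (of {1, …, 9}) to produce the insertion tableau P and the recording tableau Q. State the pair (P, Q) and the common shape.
P = [1, 4, 6, 7] / [2, 8] / [3] / [5] / [9];  Q = [1, 2, 5, 9] / [3, 6] / [4] / [7] / [8];  common shape = (4, 2, 1, 1, 1)

Row-insert the values π_1, π_2, … into P one at a time, bumping the leftmost entry strictly greater than the inserted value down to the next row. The recording tableau Q records, in position (i, j), the step at which that cell was added to P.
  Insert 3 (step 1): P = [3];  Q = [1]
  Insert 9 (step 2): P = [3, 9];  Q = [1, 2]
  Insert 5 (step 3): P = [3, 5] / [9];  Q = [1, 2] / [3]
  Insert 4 (step 4): P = [3, 4] / [5] / [9];  Q = [1, 2] / [3] / [4]
  Insert 8 (step 5): P = [3, 4, 8] / [5] / [9];  Q = [1, 2, 5] / [3] / [4]
  Insert 6 (step 6): P = [3, 4, 6] / [5, 8] / [9];  Q = [1, 2, 5] / [3, 6] / [4]
  Insert 2 (step 7): P = [2, 4, 6] / [3, 8] / [5] / [9];  Q = [1, 2, 5] / [3, 6] / [4] / [7]
  Insert 1 (step 8): P = [1, 4, 6] / [2, 8] / [3] / [5] / [9];  Q = [1, 2, 5] / [3, 6] / [4] / [7] / [8]
  Insert 7 (step 9): P = [1, 4, 6, 7] / [2, 8] / [3] / [5] / [9];  Q = [1, 2, 5, 9] / [3, 6] / [4] / [7] / [8]
Final shape: (4, 2, 1, 1, 1).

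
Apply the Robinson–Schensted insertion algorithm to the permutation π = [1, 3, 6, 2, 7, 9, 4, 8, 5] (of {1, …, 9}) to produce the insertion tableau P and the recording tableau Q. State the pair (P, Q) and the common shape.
P = [1, 2, 4, 5, 8] / [3, 6, 7] / [9];  Q = [1, 2, 3, 5, 6] / [4, 7, 8] / [9];  common shape = (5, 3, 1)

Row-insert the values π_1, π_2, … into P one at a time, bumping the leftmost entry strictly greater than the inserted value down to the next row. The recording tableau Q records, in position (i, j), the step at which that cell was added to P.
  Insert 1 (step 1): P = [1];  Q = [1]
  Insert 3 (step 2): P = [1, 3];  Q = [1, 2]
  Insert 6 (step 3): P = [1, 3, 6];  Q = [1, 2, 3]
  Insert 2 (step 4): P = [1, 2, 6] / [3];  Q = [1, 2, 3] / [4]
  Insert 7 (step 5): P = [1, 2, 6, 7] / [3];  Q = [1, 2, 3, 5] / [4]
  Insert 9 (step 6): P = [1, 2, 6, 7, 9] / [3];  Q = [1, 2, 3, 5, 6] / [4]
  Insert 4 (step 7): P = [1, 2, 4, 7, 9] / [3, 6];  Q = [1, 2, 3, 5, 6] / [4, 7]
  Insert 8 (step 8): P = [1, 2, 4, 7, 8] / [3, 6, 9];  Q = [1, 2, 3, 5, 6] / [4, 7, 8]
  Insert 5 (step 9): P = [1, 2, 4, 5, 8] / [3, 6, 7] / [9];  Q = [1, 2, 3, 5, 6] / [4, 7, 8] / [9]
Final shape: (5, 3, 1).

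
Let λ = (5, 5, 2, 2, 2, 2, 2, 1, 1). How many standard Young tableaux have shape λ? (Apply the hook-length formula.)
# SYT of shape (5, 5, 2, 2, 2, 2, 2, 1, 1) = 344712060

Hook-length formula: f^λ = n! / Π hook(c), product over all cells c of the Young diagram. For λ = (5, 5, 2, 2, 2, 2, 2, 1, 1), n = 22 boxes. Hook lengths by row (left-to-right, top-to-bottom): [13, 10, 4, 3, 2]; [12, 9, 3, 2, 1]; [8, 5]; [7, 4]; [6, 3]; [5, 2]; [4, 1]; [2]; [1]. Product of hooks = 3260694528000. So f^λ = 22! / 3260694528000 = 1124000727777607680000 / 3260694528000 = 344712060.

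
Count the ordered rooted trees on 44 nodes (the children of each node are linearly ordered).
C_43 = 150853479205085351660700

These ordered rooted trees are counted by the Catalan number C_n = (1/(n + 1)) · C(2n, n). For n = 43: C_43 = (1/44) · C(86, 43) = 6637553085023755473070800/44 = 150853479205085351660700.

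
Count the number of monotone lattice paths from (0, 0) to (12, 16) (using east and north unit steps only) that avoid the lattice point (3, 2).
Number of paths = 22249855

Total paths from (0, 0) to (12, 16): C(28, 12) = 30421755. Paths through (3, 2): (paths (0, 0) → (3, 2)) × (paths (3, 2) → (12, 16)) = C(5, 3) · C(23, 9) = 10 · 817190 = 8171900. Avoidance count = 30421755 − 8171900 = 22249855.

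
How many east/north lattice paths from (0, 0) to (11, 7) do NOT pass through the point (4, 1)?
Number of paths = 23244

Total paths from (0, 0) to (11, 7): C(18, 11) = 31824. Paths through (4, 1): (paths (0, 0) → (4, 1)) × (paths (4, 1) → (11, 7)) = C(5, 4) · C(13, 7) = 5 · 1716 = 8580. Avoidance count = 31824 − 8580 = 23244.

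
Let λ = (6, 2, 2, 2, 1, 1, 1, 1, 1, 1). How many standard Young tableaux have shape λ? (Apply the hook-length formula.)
# SYT of shape (6, 2, 2, 2, 1, 1, 1, 1, 1, 1) = 714714

Hook-length formula: f^λ = n! / Π hook(c), product over all cells c of the Young diagram. For λ = (6, 2, 2, 2, 1, 1, 1, 1, 1, 1), n = 18 boxes. Hook lengths by row (left-to-right, top-to-bottom): [15, 8, 4, 3, 2, 1]; [10, 3]; [9, 2]; [8, 1]; [6]; [5]; [4]; [3]; [2]; [1]. Product of hooks = 8957952000. So f^λ = 18! / 8957952000 = 6402373705728000 / 8957952000 = 714714.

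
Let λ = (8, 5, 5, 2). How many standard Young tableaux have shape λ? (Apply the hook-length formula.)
# SYT of shape (8, 5, 5, 2) = 30232800

Hook-length formula: f^λ = n! / Π hook(c), product over all cells c of the Young diagram. For λ = (8, 5, 5, 2), n = 20 boxes. Hook lengths by row (left-to-right, top-to-bottom): [11, 10, 8, 7, 6, 3, 2, 1]; [7, 6, 4, 3, 2]; [6, 5, 3, 2, 1]; [2, 1]. Product of hooks = 80472268800. So f^λ = 20! / 80472268800 = 2432902008176640000 / 80472268800 = 30232800.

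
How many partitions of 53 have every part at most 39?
p(53, parts ≤ 39) = 329558

Use the recurrence p(n, m) = p(n, m−1) + p(n−m, m): either the largest part is < m (count p(n, m−1)) or the largest part is exactly m (remove one copy of m, count p(n−m, m)). With p(0, ·) = 1 this gives p(53, parts ≤ 39) = 329558. (By conjugating Young diagrams, this also counts partitions of 53 into at most 39 parts.)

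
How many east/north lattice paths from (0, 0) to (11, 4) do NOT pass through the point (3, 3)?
Number of paths = 1185

Total paths from (0, 0) to (11, 4): C(15, 11) = 1365. Paths through (3, 3): (paths (0, 0) → (3, 3)) × (paths (3, 3) → (11, 4)) = C(6, 3) · C(9, 8) = 20 · 9 = 180. Avoidance count = 1365 − 180 = 1185.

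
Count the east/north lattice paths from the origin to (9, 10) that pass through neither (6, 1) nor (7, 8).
Number of paths = 52564

Inclusion–exclusion. Total paths: C(19, 9) = 92378. Through P₁: C(7, 6)·C(12, 3) = 1540. Through P₂: C(15, 7)·C(4, 2) = 38610. Since P₁ is strictly southwest of P₂, a monotone path through both must visit P₁ then P₂; paths through both = C(7, 6)·C(8, 1)·C(4, 2) = 336. Avoid both = 92378 − 1540 − 38610 + 336 = 52564.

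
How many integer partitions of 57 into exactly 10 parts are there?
p(57, 10 parts) = 43214

Partitions of n into exactly k parts are in bijection with partitions of n − k into at most k parts (subtract 1 from each part). So p(57, exactly 10) = p(47, parts ≤ 10). Computing via the recurrence p(m, j) = p(m, j−1) + p(m−j, j) gives 43214.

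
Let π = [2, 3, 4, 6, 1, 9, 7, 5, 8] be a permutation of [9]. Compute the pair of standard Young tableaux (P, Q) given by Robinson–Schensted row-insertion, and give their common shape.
P = [1, 3, 4, 5, 7, 8] / [2, 6] / [9];  Q = [1, 2, 3, 4, 6, 9] / [5, 7] / [8];  common shape = (6, 2, 1)

Row-insert the values π_1, π_2, … into P one at a time, bumping the leftmost entry strictly greater than the inserted value down to the next row. The recording tableau Q records, in position (i, j), the step at which that cell was added to P.
  Insert 2 (step 1): P = [2];  Q = [1]
  Insert 3 (step 2): P = [2, 3];  Q = [1, 2]
  Insert 4 (step 3): P = [2, 3, 4];  Q = [1, 2, 3]
  Insert 6 (step 4): P = [2, 3, 4, 6];  Q = [1, 2, 3, 4]
  Insert 1 (step 5): P = [1, 3, 4, 6] / [2];  Q = [1, 2, 3, 4] / [5]
  Insert 9 (step 6): P = [1, 3, 4, 6, 9] / [2];  Q = [1, 2, 3, 4, 6] / [5]
  Insert 7 (step 7): P = [1, 3, 4, 6, 7] / [2, 9];  Q = [1, 2, 3, 4, 6] / [5, 7]
  Insert 5 (step 8): P = [1, 3, 4, 5, 7] / [2, 6] / [9];  Q = [1, 2, 3, 4, 6] / [5, 7] / [8]
  Insert 8 (step 9): P = [1, 3, 4, 5, 7, 8] / [2, 6] / [9];  Q = [1, 2, 3, 4, 6, 9] / [5, 7] / [8]
Final shape: (6, 2, 1).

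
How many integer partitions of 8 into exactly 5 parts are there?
p(8, 5 parts) = 3

Partitions of n into exactly k parts ↔ partitions of n − k into at most k parts (subtract 1 from each part). For n = 8, k = 5, the partitions are: 4+1+1+1+1, 3+2+1+1+1, 2+2+2+1+1. Count = 3.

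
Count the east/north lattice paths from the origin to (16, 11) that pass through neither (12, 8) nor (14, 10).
Number of paths = 5012637

Inclusion–exclusion. Total paths: C(27, 16) = 13037895. Through P₁: C(20, 12)·C(7, 4) = 4408950. Through P₂: C(24, 14)·C(3, 2) = 5883768. Since P₁ is strictly southwest of P₂, a monotone path through both must visit P₁ then P₂; paths through both = C(20, 12)·C(4, 2)·C(3, 2) = 2267460. Avoid both = 13037895 − 4408950 − 5883768 + 2267460 = 5012637.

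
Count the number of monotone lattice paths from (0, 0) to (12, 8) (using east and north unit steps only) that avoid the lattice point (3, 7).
Number of paths = 124770

Total paths from (0, 0) to (12, 8): C(20, 12) = 125970. Paths through (3, 7): (paths (0, 0) → (3, 7)) × (paths (3, 7) → (12, 8)) = C(10, 3) · C(10, 9) = 120 · 10 = 1200. Avoidance count = 125970 − 1200 = 124770.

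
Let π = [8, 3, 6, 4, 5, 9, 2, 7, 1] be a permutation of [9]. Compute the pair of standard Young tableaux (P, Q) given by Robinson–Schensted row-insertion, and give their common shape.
P = [1, 4, 5, 7] / [2, 9] / [3] / [6] / [8];  Q = [1, 3, 5, 6] / [2, 8] / [4] / [7] / [9];  common shape = (4, 2, 1, 1, 1)

Row-insert the values π_1, π_2, … into P one at a time, bumping the leftmost entry strictly greater than the inserted value down to the next row. The recording tableau Q records, in position (i, j), the step at which that cell was added to P.
  Insert 8 (step 1): P = [8];  Q = [1]
  Insert 3 (step 2): P = [3] / [8];  Q = [1] / [2]
  Insert 6 (step 3): P = [3, 6] / [8];  Q = [1, 3] / [2]
  Insert 4 (step 4): P = [3, 4] / [6] / [8];  Q = [1, 3] / [2] / [4]
  Insert 5 (step 5): P = [3, 4, 5] / [6] / [8];  Q = [1, 3, 5] / [2] / [4]
  Insert 9 (step 6): P = [3, 4, 5, 9] / [6] / [8];  Q = [1, 3, 5, 6] / [2] / [4]
  Insert 2 (step 7): P = [2, 4, 5, 9] / [3] / [6] / [8];  Q = [1, 3, 5, 6] / [2] / [4] / [7]
  Insert 7 (step 8): P = [2, 4, 5, 7] / [3, 9] / [6] / [8];  Q = [1, 3, 5, 6] / [2, 8] / [4] / [7]
  Insert 1 (step 9): P = [1, 4, 5, 7] / [2, 9] / [3] / [6] / [8];  Q = [1, 3, 5, 6] / [2, 8] / [4] / [7] / [9]
Final shape: (4, 2, 1, 1, 1).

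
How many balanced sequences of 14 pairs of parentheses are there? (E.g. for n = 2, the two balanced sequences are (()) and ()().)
C_14 = 2674440

These balanced parentheses are counted by the Catalan number C_n = (1/(n + 1)) · C(2n, n). For n = 14: C_14 = (1/15) · C(28, 14) = 40116600/15 = 2674440.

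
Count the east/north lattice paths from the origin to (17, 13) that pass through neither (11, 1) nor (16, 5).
Number of paths = 119367549

Inclusion–exclusion. Total paths: C(30, 17) = 119759850. Through P₁: C(12, 11)·C(18, 6) = 222768. Through P₂: C(21, 16)·C(9, 1) = 183141. Since P₁ is strictly southwest of P₂, a monotone path through both must visit P₁ then P₂; paths through both = C(12, 11)·C(9, 5)·C(9, 1) = 13608. Avoid both = 119759850 − 222768 − 183141 + 13608 = 119367549.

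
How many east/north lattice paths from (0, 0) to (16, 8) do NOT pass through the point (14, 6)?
Number of paths = 502911

Total paths from (0, 0) to (16, 8): C(24, 16) = 735471. Paths through (14, 6): (paths (0, 0) → (14, 6)) × (paths (14, 6) → (16, 8)) = C(20, 14) · C(4, 2) = 38760 · 6 = 232560. Avoidance count = 735471 − 232560 = 502911.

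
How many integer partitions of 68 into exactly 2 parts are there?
p(68, 2 parts) = 34

Partitions of n into exactly k parts are in bijection with partitions of n − k into at most k parts (subtract 1 from each part). So p(68, exactly 2) = p(66, parts ≤ 2). Computing via the recurrence p(m, j) = p(m, j−1) + p(m−j, j) gives 34.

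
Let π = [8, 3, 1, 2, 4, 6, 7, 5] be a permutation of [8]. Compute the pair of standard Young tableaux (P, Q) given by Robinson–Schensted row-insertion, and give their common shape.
P = [1, 2, 4, 5, 7] / [3, 6] / [8];  Q = [1, 4, 5, 6, 7] / [2, 8] / [3];  common shape = (5, 2, 1)

Row-insert the values π_1, π_2, … into P one at a time, bumping the leftmost entry strictly greater than the inserted value down to the next row. The recording tableau Q records, in position (i, j), the step at which that cell was added to P.
  Insert 8 (step 1): P = [8];  Q = [1]
  Insert 3 (step 2): P = [3] / [8];  Q = [1] / [2]
  Insert 1 (step 3): P = [1] / [3] / [8];  Q = [1] / [2] / [3]
  Insert 2 (step 4): P = [1, 2] / [3] / [8];  Q = [1, 4] / [2] / [3]
  Insert 4 (step 5): P = [1, 2, 4] / [3] / [8];  Q = [1, 4, 5] / [2] / [3]
  Insert 6 (step 6): P = [1, 2, 4, 6] / [3] / [8];  Q = [1, 4, 5, 6] / [2] / [3]
  Insert 7 (step 7): P = [1, 2, 4, 6, 7] / [3] / [8];  Q = [1, 4, 5, 6, 7] / [2] / [3]
  Insert 5 (step 8): P = [1, 2, 4, 5, 7] / [3, 6] / [8];  Q = [1, 4, 5, 6, 7] / [2, 8] / [3]
Final shape: (5, 2, 1).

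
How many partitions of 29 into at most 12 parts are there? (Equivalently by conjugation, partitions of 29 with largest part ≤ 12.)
p(29, parts ≤ 12) = 3655

Use the recurrence p(n, m) = p(n, m−1) + p(n−m, m): either the largest part is < m (count p(n, m−1)) or the largest part is exactly m (remove one copy of m, count p(n−m, m)). With p(0, ·) = 1 this gives p(29, parts ≤ 12) = 3655. (By conjugating Young diagrams, this also counts partitions of 29 into at most 12 parts.)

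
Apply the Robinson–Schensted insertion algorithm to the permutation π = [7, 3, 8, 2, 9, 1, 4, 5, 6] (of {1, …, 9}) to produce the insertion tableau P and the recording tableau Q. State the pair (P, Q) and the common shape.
P = [1, 4, 5, 6] / [2, 8, 9] / [3] / [7];  Q = [1, 3, 5, 9] / [2, 7, 8] / [4] / [6];  common shape = (4, 3, 1, 1)

Row-insert the values π_1, π_2, … into P one at a time, bumping the leftmost entry strictly greater than the inserted value down to the next row. The recording tableau Q records, in position (i, j), the step at which that cell was added to P.
  Insert 7 (step 1): P = [7];  Q = [1]
  Insert 3 (step 2): P = [3] / [7];  Q = [1] / [2]
  Insert 8 (step 3): P = [3, 8] / [7];  Q = [1, 3] / [2]
  Insert 2 (step 4): P = [2, 8] / [3] / [7];  Q = [1, 3] / [2] / [4]
  Insert 9 (step 5): P = [2, 8, 9] / [3] / [7];  Q = [1, 3, 5] / [2] / [4]
  Insert 1 (step 6): P = [1, 8, 9] / [2] / [3] / [7];  Q = [1, 3, 5] / [2] / [4] / [6]
  Insert 4 (step 7): P = [1, 4, 9] / [2, 8] / [3] / [7];  Q = [1, 3, 5] / [2, 7] / [4] / [6]
  Insert 5 (step 8): P = [1, 4, 5] / [2, 8, 9] / [3] / [7];  Q = [1, 3, 5] / [2, 7, 8] / [4] / [6]
  Insert 6 (step 9): P = [1, 4, 5, 6] / [2, 8, 9] / [3] / [7];  Q = [1, 3, 5, 9] / [2, 7, 8] / [4] / [6]
Final shape: (4, 3, 1, 1).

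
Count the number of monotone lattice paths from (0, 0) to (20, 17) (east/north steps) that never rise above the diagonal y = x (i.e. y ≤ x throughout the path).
Number of paths = 3029594040

By the reflection principle (André's argument), the number of monotone paths to (20, 17) with n ≤ m that never go above y = x is C(37, 20) − C(37, 21) = 15905368710 − 12875774670 = 3029594040.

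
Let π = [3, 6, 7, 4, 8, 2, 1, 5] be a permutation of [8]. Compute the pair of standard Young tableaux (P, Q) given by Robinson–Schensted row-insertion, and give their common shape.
P = [1, 4, 5, 8] / [2, 7] / [3] / [6];  Q = [1, 2, 3, 5] / [4, 8] / [6] / [7];  common shape = (4, 2, 1, 1)

Row-insert the values π_1, π_2, … into P one at a time, bumping the leftmost entry strictly greater than the inserted value down to the next row. The recording tableau Q records, in position (i, j), the step at which that cell was added to P.
  Insert 3 (step 1): P = [3];  Q = [1]
  Insert 6 (step 2): P = [3, 6];  Q = [1, 2]
  Insert 7 (step 3): P = [3, 6, 7];  Q = [1, 2, 3]
  Insert 4 (step 4): P = [3, 4, 7] / [6];  Q = [1, 2, 3] / [4]
  Insert 8 (step 5): P = [3, 4, 7, 8] / [6];  Q = [1, 2, 3, 5] / [4]
  Insert 2 (step 6): P = [2, 4, 7, 8] / [3] / [6];  Q = [1, 2, 3, 5] / [4] / [6]
  Insert 1 (step 7): P = [1, 4, 7, 8] / [2] / [3] / [6];  Q = [1, 2, 3, 5] / [4] / [6] / [7]
  Insert 5 (step 8): P = [1, 4, 5, 8] / [2, 7] / [3] / [6];  Q = [1, 2, 3, 5] / [4, 8] / [6] / [7]
Final shape: (4, 2, 1, 1).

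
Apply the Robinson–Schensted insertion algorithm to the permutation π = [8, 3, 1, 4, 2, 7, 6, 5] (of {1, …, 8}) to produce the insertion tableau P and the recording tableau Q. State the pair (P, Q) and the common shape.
P = [1, 2, 5] / [3, 4, 6] / [7] / [8];  Q = [1, 4, 6] / [2, 5, 7] / [3] / [8];  common shape = (3, 3, 1, 1)

Row-insert the values π_1, π_2, … into P one at a time, bumping the leftmost entry strictly greater than the inserted value down to the next row. The recording tableau Q records, in position (i, j), the step at which that cell was added to P.
  Insert 8 (step 1): P = [8];  Q = [1]
  Insert 3 (step 2): P = [3] / [8];  Q = [1] / [2]
  Insert 1 (step 3): P = [1] / [3] / [8];  Q = [1] / [2] / [3]
  Insert 4 (step 4): P = [1, 4] / [3] / [8];  Q = [1, 4] / [2] / [3]
  Insert 2 (step 5): P = [1, 2] / [3, 4] / [8];  Q = [1, 4] / [2, 5] / [3]
  Insert 7 (step 6): P = [1, 2, 7] / [3, 4] / [8];  Q = [1, 4, 6] / [2, 5] / [3]
  Insert 6 (step 7): P = [1, 2, 6] / [3, 4, 7] / [8];  Q = [1, 4, 6] / [2, 5, 7] / [3]
  Insert 5 (step 8): P = [1, 2, 5] / [3, 4, 6] / [7] / [8];  Q = [1, 4, 6] / [2, 5, 7] / [3] / [8]
Final shape: (3, 3, 1, 1).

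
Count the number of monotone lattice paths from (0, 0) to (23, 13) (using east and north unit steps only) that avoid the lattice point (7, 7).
Number of paths = 2054717784

Total paths from (0, 0) to (23, 13): C(36, 23) = 2310789600. Paths through (7, 7): (paths (0, 0) → (7, 7)) × (paths (7, 7) → (23, 13)) = C(14, 7) · C(22, 16) = 3432 · 74613 = 256071816. Avoidance count = 2310789600 − 256071816 = 2054717784.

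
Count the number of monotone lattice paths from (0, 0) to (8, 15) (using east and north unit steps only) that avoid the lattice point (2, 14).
Number of paths = 489474

Total paths from (0, 0) to (8, 15): C(23, 8) = 490314. Paths through (2, 14): (paths (0, 0) → (2, 14)) × (paths (2, 14) → (8, 15)) = C(16, 2) · C(7, 6) = 120 · 7 = 840. Avoidance count = 490314 − 840 = 489474.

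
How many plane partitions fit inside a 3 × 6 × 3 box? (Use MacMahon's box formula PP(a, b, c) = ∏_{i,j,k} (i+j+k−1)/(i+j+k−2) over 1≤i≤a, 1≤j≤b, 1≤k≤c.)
PP(3, 6, 3) = 41580

Evaluate the triple product over i = 1..3, j = 1..6, k = 1..3. The factors are (2/1) · (3/2) · (4/3) · (3/2) · (4/3) · (5/4) · (4/3) · (5/4) · … (54 factors total). The numerators and denominators telescope so the product is an integer; carrying out the multiplication exactly gives PP(3, 6, 3) = 41580.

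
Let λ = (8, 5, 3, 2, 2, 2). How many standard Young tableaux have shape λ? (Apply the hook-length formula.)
# SYT of shape (8, 5, 3, 2, 2, 2) = 2010820350

Hook-length formula: f^λ = n! / Π hook(c), product over all cells c of the Young diagram. For λ = (8, 5, 3, 2, 2, 2), n = 22 boxes. Hook lengths by row (left-to-right, top-to-bottom): [13, 12, 8, 6, 5, 3, 2, 1]; [9, 8, 4, 2, 1]; [6, 5, 1]; [4, 3]; [3, 2]; [2, 1]. Product of hooks = 558976204800. So f^λ = 22! / 558976204800 = 1124000727777607680000 / 558976204800 = 2010820350.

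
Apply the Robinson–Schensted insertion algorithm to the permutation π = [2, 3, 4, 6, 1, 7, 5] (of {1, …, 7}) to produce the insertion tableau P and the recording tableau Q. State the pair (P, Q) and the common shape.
P = [1, 3, 4, 5, 7] / [2, 6];  Q = [1, 2, 3, 4, 6] / [5, 7];  common shape = (5, 2)

Row-insert the values π_1, π_2, … into P one at a time, bumping the leftmost entry strictly greater than the inserted value down to the next row. The recording tableau Q records, in position (i, j), the step at which that cell was added to P.
  Insert 2 (step 1): P = [2];  Q = [1]
  Insert 3 (step 2): P = [2, 3];  Q = [1, 2]
  Insert 4 (step 3): P = [2, 3, 4];  Q = [1, 2, 3]
  Insert 6 (step 4): P = [2, 3, 4, 6];  Q = [1, 2, 3, 4]
  Insert 1 (step 5): P = [1, 3, 4, 6] / [2];  Q = [1, 2, 3, 4] / [5]
  Insert 7 (step 6): P = [1, 3, 4, 6, 7] / [2];  Q = [1, 2, 3, 4, 6] / [5]
  Insert 5 (step 7): P = [1, 3, 4, 5, 7] / [2, 6];  Q = [1, 2, 3, 4, 6] / [5, 7]
Final shape: (5, 2).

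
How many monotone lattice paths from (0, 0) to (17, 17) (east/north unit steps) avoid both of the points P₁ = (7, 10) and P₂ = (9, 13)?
Number of paths = 1805426216

Inclusion–exclusion. Total paths: C(34, 17) = 2333606220. Through P₁: C(17, 7)·C(17, 10) = 378224704. Through P₂: C(22, 9)·C(12, 8) = 246222900. Since P₁ is strictly southwest of P₂, a monotone path through both must visit P₁ then P₂; paths through both = C(17, 7)·C(5, 2)·C(12, 8) = 96267600. Avoid both = 2333606220 − 378224704 − 246222900 + 96267600 = 1805426216.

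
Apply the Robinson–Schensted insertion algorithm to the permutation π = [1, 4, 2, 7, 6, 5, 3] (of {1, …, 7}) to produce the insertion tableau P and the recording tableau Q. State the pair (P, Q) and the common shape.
P = [1, 2, 3] / [4, 5] / [6] / [7];  Q = [1, 2, 4] / [3, 5] / [6] / [7];  common shape = (3, 2, 1, 1)

Row-insert the values π_1, π_2, … into P one at a time, bumping the leftmost entry strictly greater than the inserted value down to the next row. The recording tableau Q records, in position (i, j), the step at which that cell was added to P.
  Insert 1 (step 1): P = [1];  Q = [1]
  Insert 4 (step 2): P = [1, 4];  Q = [1, 2]
  Insert 2 (step 3): P = [1, 2] / [4];  Q = [1, 2] / [3]
  Insert 7 (step 4): P = [1, 2, 7] / [4];  Q = [1, 2, 4] / [3]
  Insert 6 (step 5): P = [1, 2, 6] / [4, 7];  Q = [1, 2, 4] / [3, 5]
  Insert 5 (step 6): P = [1, 2, 5] / [4, 6] / [7];  Q = [1, 2, 4] / [3, 5] / [6]
  Insert 3 (step 7): P = [1, 2, 3] / [4, 5] / [6] / [7];  Q = [1, 2, 4] / [3, 5] / [6] / [7]
Final shape: (3, 2, 1, 1).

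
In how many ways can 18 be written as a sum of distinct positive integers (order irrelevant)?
q(18) = 46

A partition into distinct parts is a strictly decreasing sequence summing to n. The recurrence d(n, m) = d(n, m−1) + d(n−m, m−1) (use part m at most once) with q(n) = d(n, n) gives q(18) = 46. (Euler's theorem: # distinct-part partitions = # odd-part partitions.)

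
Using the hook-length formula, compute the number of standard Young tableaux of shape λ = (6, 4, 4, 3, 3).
# SYT of shape (6, 4, 4, 3, 3) = 46558512

Hook-length formula: f^λ = n! / Π hook(c), product over all cells c of the Young diagram. For λ = (6, 4, 4, 3, 3), n = 20 boxes. Hook lengths by row (left-to-right, top-to-bottom): [10, 9, 8, 5, 2, 1]; [7, 6, 5, 2]; [6, 5, 4, 1]; [4, 3, 2]; [3, 2, 1]. Product of hooks = 52254720000. So f^λ = 20! / 52254720000 = 2432902008176640000 / 52254720000 = 46558512.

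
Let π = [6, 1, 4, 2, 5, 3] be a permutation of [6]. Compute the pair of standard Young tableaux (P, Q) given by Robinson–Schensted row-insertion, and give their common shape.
P = [1, 2, 3] / [4, 5] / [6];  Q = [1, 3, 5] / [2, 6] / [4];  common shape = (3, 2, 1)

Row-insert the values π_1, π_2, … into P one at a time, bumping the leftmost entry strictly greater than the inserted value down to the next row. The recording tableau Q records, in position (i, j), the step at which that cell was added to P.
  Insert 6 (step 1): P = [6];  Q = [1]
  Insert 1 (step 2): P = [1] / [6];  Q = [1] / [2]
  Insert 4 (step 3): P = [1, 4] / [6];  Q = [1, 3] / [2]
  Insert 2 (step 4): P = [1, 2] / [4] / [6];  Q = [1, 3] / [2] / [4]
  Insert 5 (step 5): P = [1, 2, 5] / [4] / [6];  Q = [1, 3, 5] / [2] / [4]
  Insert 3 (step 6): P = [1, 2, 3] / [4, 5] / [6];  Q = [1, 3, 5] / [2, 6] / [4]
Final shape: (3, 2, 1).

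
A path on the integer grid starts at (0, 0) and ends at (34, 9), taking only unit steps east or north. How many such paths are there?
Number of paths = 563921995

A monotone lattice path from (0, 0) to (34, 9) consists of 34 east steps and 9 north steps in some order, so it is determined by which 34 of the 43 steps are east. The count is C(43, 34) = 563921995.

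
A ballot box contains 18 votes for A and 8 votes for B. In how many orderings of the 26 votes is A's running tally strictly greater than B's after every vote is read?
Strict-lead orderings = 600875

Total orderings of the 26 votes with 18 for A: C(26, 18) = 1562275. By the Bertrand ballot formula (Cycle Lemma / reflection principle), the number of orderings in which A is strictly ahead of B throughout is (p − q)/(p + q) · C(p + q, p) = (18 − 8)/(18 + 8) · 1562275 = 600875.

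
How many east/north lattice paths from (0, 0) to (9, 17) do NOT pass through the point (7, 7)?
Number of paths = 2898038

Total paths from (0, 0) to (9, 17): C(26, 9) = 3124550. Paths through (7, 7): (paths (0, 0) → (7, 7)) × (paths (7, 7) → (9, 17)) = C(14, 7) · C(12, 2) = 3432 · 66 = 226512. Avoidance count = 3124550 − 226512 = 2898038.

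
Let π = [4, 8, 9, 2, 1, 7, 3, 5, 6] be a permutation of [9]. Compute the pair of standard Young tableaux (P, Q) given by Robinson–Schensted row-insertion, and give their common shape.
P = [1, 3, 5, 6] / [2, 7, 9] / [4, 8];  Q = [1, 2, 3, 9] / [4, 6, 8] / [5, 7];  common shape = (4, 3, 2)

Row-insert the values π_1, π_2, … into P one at a time, bumping the leftmost entry strictly greater than the inserted value down to the next row. The recording tableau Q records, in position (i, j), the step at which that cell was added to P.
  Insert 4 (step 1): P = [4];  Q = [1]
  Insert 8 (step 2): P = [4, 8];  Q = [1, 2]
  Insert 9 (step 3): P = [4, 8, 9];  Q = [1, 2, 3]
  Insert 2 (step 4): P = [2, 8, 9] / [4];  Q = [1, 2, 3] / [4]
  Insert 1 (step 5): P = [1, 8, 9] / [2] / [4];  Q = [1, 2, 3] / [4] / [5]
  Insert 7 (step 6): P = [1, 7, 9] / [2, 8] / [4];  Q = [1, 2, 3] / [4, 6] / [5]
  Insert 3 (step 7): P = [1, 3, 9] / [2, 7] / [4, 8];  Q = [1, 2, 3] / [4, 6] / [5, 7]
  Insert 5 (step 8): P = [1, 3, 5] / [2, 7, 9] / [4, 8];  Q = [1, 2, 3] / [4, 6, 8] / [5, 7]
  Insert 6 (step 9): P = [1, 3, 5, 6] / [2, 7, 9] / [4, 8];  Q = [1, 2, 3, 9] / [4, 6, 8] / [5, 7]
Final shape: (4, 3, 2).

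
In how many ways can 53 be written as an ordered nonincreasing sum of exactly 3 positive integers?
p(53, 3 parts) = 234

Partitions of n into exactly k parts are in bijection with partitions of n − k into at most k parts (subtract 1 from each part). So p(53, exactly 3) = p(50, parts ≤ 3). Computing via the recurrence p(m, j) = p(m, j−1) + p(m−j, j) gives 234.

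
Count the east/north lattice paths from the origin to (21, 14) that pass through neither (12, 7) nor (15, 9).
Number of paths = 1372246392

Inclusion–exclusion. Total paths: C(35, 21) = 2319959400. Through P₁: C(19, 12)·C(16, 9) = 576438720. Through P₂: C(24, 15)·C(11, 6) = 604066848. Since P₁ is strictly southwest of P₂, a monotone path through both must visit P₁ then P₂; paths through both = C(19, 12)·C(5, 3)·C(11, 6) = 232792560. Avoid both = 2319959400 − 576438720 − 604066848 + 232792560 = 1372246392.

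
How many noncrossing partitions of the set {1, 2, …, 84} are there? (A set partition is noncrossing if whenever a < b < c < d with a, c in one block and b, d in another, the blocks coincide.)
C_84 = 270557451039395118028642463289168566420671280440

These noncrossing partitions are counted by the Catalan number C_n = (1/(n + 1)) · C(2n, n). For n = 84: C_84 = (1/85) · C(168, 84) = 22997383338348585032434609379579328145757058837400/85 = 270557451039395118028642463289168566420671280440.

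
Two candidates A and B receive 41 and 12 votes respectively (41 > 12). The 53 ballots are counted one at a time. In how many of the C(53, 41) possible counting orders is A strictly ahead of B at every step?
Strict-lead orderings = 145975678030

Total orderings of the 53 votes with 41 for A: C(53, 41) = 266783135710. By the Bertrand ballot formula (Cycle Lemma / reflection principle), the number of orderings in which A is strictly ahead of B throughout is (p − q)/(p + q) · C(p + q, p) = (41 − 12)/(41 + 12) · 266783135710 = 145975678030.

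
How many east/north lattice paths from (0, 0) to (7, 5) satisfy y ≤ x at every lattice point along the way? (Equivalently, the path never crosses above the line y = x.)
Number of paths = 297

By the reflection principle (André's argument), the number of monotone paths to (7, 5) with n ≤ m that never go above y = x is C(12, 7) − C(12, 8) = 792 − 495 = 297.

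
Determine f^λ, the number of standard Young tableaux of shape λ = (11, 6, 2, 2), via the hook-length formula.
# SYT of shape (11, 6, 2, 2) = 28779300

Hook-length formula: f^λ = n! / Π hook(c), product over all cells c of the Young diagram. For λ = (11, 6, 2, 2), n = 21 boxes. Hook lengths by row (left-to-right, top-to-bottom): [14, 13, 10, 9, 8, 7, 5, 4, 3, 2, 1]; [8, 7, 4, 3, 2, 1]; [3, 2]; [2, 1]. Product of hooks = 1775267020800. So f^λ = 21! / 1775267020800 = 51090942171709440000 / 1775267020800 = 28779300.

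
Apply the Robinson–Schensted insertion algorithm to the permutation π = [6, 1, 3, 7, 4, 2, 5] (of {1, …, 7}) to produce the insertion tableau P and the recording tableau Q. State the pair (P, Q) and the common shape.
P = [1, 2, 4, 5] / [3, 7] / [6];  Q = [1, 3, 4, 7] / [2, 5] / [6];  common shape = (4, 2, 1)

Row-insert the values π_1, π_2, … into P one at a time, bumping the leftmost entry strictly greater than the inserted value down to the next row. The recording tableau Q records, in position (i, j), the step at which that cell was added to P.
  Insert 6 (step 1): P = [6];  Q = [1]
  Insert 1 (step 2): P = [1] / [6];  Q = [1] / [2]
  Insert 3 (step 3): P = [1, 3] / [6];  Q = [1, 3] / [2]
  Insert 7 (step 4): P = [1, 3, 7] / [6];  Q = [1, 3, 4] / [2]
  Insert 4 (step 5): P = [1, 3, 4] / [6, 7];  Q = [1, 3, 4] / [2, 5]
  Insert 2 (step 6): P = [1, 2, 4] / [3, 7] / [6];  Q = [1, 3, 4] / [2, 5] / [6]
  Insert 5 (step 7): P = [1, 2, 4, 5] / [3, 7] / [6];  Q = [1, 3, 4, 7] / [2, 5] / [6]
Final shape: (4, 2, 1).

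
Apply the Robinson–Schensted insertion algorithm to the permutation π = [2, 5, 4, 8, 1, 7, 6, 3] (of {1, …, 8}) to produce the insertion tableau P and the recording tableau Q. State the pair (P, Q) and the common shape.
P = [1, 3, 6] / [2, 4] / [5, 7] / [8];  Q = [1, 2, 4] / [3, 6] / [5, 7] / [8];  common shape = (3, 2, 2, 1)

Row-insert the values π_1, π_2, … into P one at a time, bumping the leftmost entry strictly greater than the inserted value down to the next row. The recording tableau Q records, in position (i, j), the step at which that cell was added to P.
  Insert 2 (step 1): P = [2];  Q = [1]
  Insert 5 (step 2): P = [2, 5];  Q = [1, 2]
  Insert 4 (step 3): P = [2, 4] / [5];  Q = [1, 2] / [3]
  Insert 8 (step 4): P = [2, 4, 8] / [5];  Q = [1, 2, 4] / [3]
  Insert 1 (step 5): P = [1, 4, 8] / [2] / [5];  Q = [1, 2, 4] / [3] / [5]
  Insert 7 (step 6): P = [1, 4, 7] / [2, 8] / [5];  Q = [1, 2, 4] / [3, 6] / [5]
  Insert 6 (step 7): P = [1, 4, 6] / [2, 7] / [5, 8];  Q = [1, 2, 4] / [3, 6] / [5, 7]
  Insert 3 (step 8): P = [1, 3, 6] / [2, 4] / [5, 7] / [8];  Q = [1, 2, 4] / [3, 6] / [5, 7] / [8]
Final shape: (3, 2, 2, 1).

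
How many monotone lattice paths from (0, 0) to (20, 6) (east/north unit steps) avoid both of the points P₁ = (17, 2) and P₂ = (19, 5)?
Number of paths = 142657

Inclusion–exclusion. Total paths: C(26, 20) = 230230. Through P₁: C(19, 17)·C(7, 3) = 5985. Through P₂: C(24, 19)·C(2, 1) = 85008. Since P₁ is strictly southwest of P₂, a monotone path through both must visit P₁ then P₂; paths through both = C(19, 17)·C(5, 2)·C(2, 1) = 3420. Avoid both = 230230 − 5985 − 85008 + 3420 = 142657.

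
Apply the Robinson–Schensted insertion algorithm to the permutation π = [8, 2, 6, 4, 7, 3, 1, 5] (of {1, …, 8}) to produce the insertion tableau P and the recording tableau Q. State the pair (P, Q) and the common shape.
P = [1, 3, 5] / [2, 7] / [4] / [6] / [8];  Q = [1, 3, 5] / [2, 8] / [4] / [6] / [7];  common shape = (3, 2, 1, 1, 1)

Row-insert the values π_1, π_2, … into P one at a time, bumping the leftmost entry strictly greater than the inserted value down to the next row. The recording tableau Q records, in position (i, j), the step at which that cell was added to P.
  Insert 8 (step 1): P = [8];  Q = [1]
  Insert 2 (step 2): P = [2] / [8];  Q = [1] / [2]
  Insert 6 (step 3): P = [2, 6] / [8];  Q = [1, 3] / [2]
  Insert 4 (step 4): P = [2, 4] / [6] / [8];  Q = [1, 3] / [2] / [4]
  Insert 7 (step 5): P = [2, 4, 7] / [6] / [8];  Q = [1, 3, 5] / [2] / [4]
  Insert 3 (step 6): P = [2, 3, 7] / [4] / [6] / [8];  Q = [1, 3, 5] / [2] / [4] / [6]
  Insert 1 (step 7): P = [1, 3, 7] / [2] / [4] / [6] / [8];  Q = [1, 3, 5] / [2] / [4] / [6] / [7]
  Insert 5 (step 8): P = [1, 3, 5] / [2, 7] / [4] / [6] / [8];  Q = [1, 3, 5] / [2, 8] / [4] / [6] / [7]
Final shape: (3, 2, 1, 1, 1).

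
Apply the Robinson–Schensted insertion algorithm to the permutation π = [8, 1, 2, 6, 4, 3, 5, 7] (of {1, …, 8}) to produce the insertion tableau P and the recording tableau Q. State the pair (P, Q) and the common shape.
P = [1, 2, 3, 5, 7] / [4] / [6] / [8];  Q = [1, 3, 4, 7, 8] / [2] / [5] / [6];  common shape = (5, 1, 1, 1)

Row-insert the values π_1, π_2, … into P one at a time, bumping the leftmost entry strictly greater than the inserted value down to the next row. The recording tableau Q records, in position (i, j), the step at which that cell was added to P.
  Insert 8 (step 1): P = [8];  Q = [1]
  Insert 1 (step 2): P = [1] / [8];  Q = [1] / [2]
  Insert 2 (step 3): P = [1, 2] / [8];  Q = [1, 3] / [2]
  Insert 6 (step 4): P = [1, 2, 6] / [8];  Q = [1, 3, 4] / [2]
  Insert 4 (step 5): P = [1, 2, 4] / [6] / [8];  Q = [1, 3, 4] / [2] / [5]
  Insert 3 (step 6): P = [1, 2, 3] / [4] / [6] / [8];  Q = [1, 3, 4] / [2] / [5] / [6]
  Insert 5 (step 7): P = [1, 2, 3, 5] / [4] / [6] / [8];  Q = [1, 3, 4, 7] / [2] / [5] / [6]
  Insert 7 (step 8): P = [1, 2, 3, 5, 7] / [4] / [6] / [8];  Q = [1, 3, 4, 7, 8] / [2] / [5] / [6]
Final shape: (5, 1, 1, 1).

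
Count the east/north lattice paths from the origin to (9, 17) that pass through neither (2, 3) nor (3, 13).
Number of paths = 1867250

Inclusion–exclusion. Total paths: C(26, 9) = 3124550. Through P₁: C(5, 2)·C(21, 7) = 1162800. Through P₂: C(16, 3)·C(10, 6) = 117600. Since P₁ is strictly southwest of P₂, a monotone path through both must visit P₁ then P₂; paths through both = C(5, 2)·C(11, 1)·C(10, 6) = 23100. Avoid both = 3124550 − 1162800 − 117600 + 23100 = 1867250.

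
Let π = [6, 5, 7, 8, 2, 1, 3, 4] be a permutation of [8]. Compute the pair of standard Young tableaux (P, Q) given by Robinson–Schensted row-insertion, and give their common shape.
P = [1, 3, 4] / [2, 7, 8] / [5] / [6];  Q = [1, 3, 4] / [2, 7, 8] / [5] / [6];  common shape = (3, 3, 1, 1)

Row-insert the values π_1, π_2, … into P one at a time, bumping the leftmost entry strictly greater than the inserted value down to the next row. The recording tableau Q records, in position (i, j), the step at which that cell was added to P.
  Insert 6 (step 1): P = [6];  Q = [1]
  Insert 5 (step 2): P = [5] / [6];  Q = [1] / [2]
  Insert 7 (step 3): P = [5, 7] / [6];  Q = [1, 3] / [2]
  Insert 8 (step 4): P = [5, 7, 8] / [6];  Q = [1, 3, 4] / [2]
  Insert 2 (step 5): P = [2, 7, 8] / [5] / [6];  Q = [1, 3, 4] / [2] / [5]
  Insert 1 (step 6): P = [1, 7, 8] / [2] / [5] / [6];  Q = [1, 3, 4] / [2] / [5] / [6]
  Insert 3 (step 7): P = [1, 3, 8] / [2, 7] / [5] / [6];  Q = [1, 3, 4] / [2, 7] / [5] / [6]
  Insert 4 (step 8): P = [1, 3, 4] / [2, 7, 8] / [5] / [6];  Q = [1, 3, 4] / [2, 7, 8] / [5] / [6]
Final shape: (3, 3, 1, 1).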